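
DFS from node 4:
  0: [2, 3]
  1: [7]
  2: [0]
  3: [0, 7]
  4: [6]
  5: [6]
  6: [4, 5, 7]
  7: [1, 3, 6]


Visit 4, push [6]
Visit 6, push [7, 5]
Visit 5, push []
Visit 7, push [3, 1]
Visit 1, push []
Visit 3, push [0]
Visit 0, push [2]
Visit 2, push []

DFS order: [4, 6, 5, 7, 1, 3, 0, 2]


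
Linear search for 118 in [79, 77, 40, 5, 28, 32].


i=0: 79!=118
i=1: 77!=118
i=2: 40!=118
i=3: 5!=118
i=4: 28!=118
i=5: 32!=118

Not found, 6 comps


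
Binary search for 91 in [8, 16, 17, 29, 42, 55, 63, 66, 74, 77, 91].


Step 1: lo=0, hi=10, mid=5, val=55
Step 2: lo=6, hi=10, mid=8, val=74
Step 3: lo=9, hi=10, mid=9, val=77
Step 4: lo=10, hi=10, mid=10, val=91

Found at index 10


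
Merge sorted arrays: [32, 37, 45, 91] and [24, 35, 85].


Take 24 from B
Take 32 from A
Take 35 from B
Take 37 from A
Take 45 from A
Take 85 from B

Merged: [24, 32, 35, 37, 45, 85, 91]


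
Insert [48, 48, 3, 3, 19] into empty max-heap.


Insert 48: [48]
Insert 48: [48, 48]
Insert 3: [48, 48, 3]
Insert 3: [48, 48, 3, 3]
Insert 19: [48, 48, 3, 3, 19]

Final heap: [48, 48, 3, 3, 19]


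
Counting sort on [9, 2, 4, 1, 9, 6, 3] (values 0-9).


Input: [9, 2, 4, 1, 9, 6, 3]
Counts: [0, 1, 1, 1, 1, 0, 1, 0, 0, 2]

Sorted: [1, 2, 3, 4, 6, 9, 9]


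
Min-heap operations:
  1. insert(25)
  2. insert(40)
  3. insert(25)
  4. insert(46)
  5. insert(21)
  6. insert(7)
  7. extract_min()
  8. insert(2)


insert(25) -> [25]
insert(40) -> [25, 40]
insert(25) -> [25, 40, 25]
insert(46) -> [25, 40, 25, 46]
insert(21) -> [21, 25, 25, 46, 40]
insert(7) -> [7, 25, 21, 46, 40, 25]
extract_min()->7, [21, 25, 25, 46, 40]
insert(2) -> [2, 25, 21, 46, 40, 25]

Final heap: [2, 25, 21, 46, 40, 25]


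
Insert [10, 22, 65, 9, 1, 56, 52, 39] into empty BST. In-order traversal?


Insert 10: root
Insert 22: R from 10
Insert 65: R from 10 -> R from 22
Insert 9: L from 10
Insert 1: L from 10 -> L from 9
Insert 56: R from 10 -> R from 22 -> L from 65
Insert 52: R from 10 -> R from 22 -> L from 65 -> L from 56
Insert 39: R from 10 -> R from 22 -> L from 65 -> L from 56 -> L from 52

In-order: [1, 9, 10, 22, 39, 52, 56, 65]


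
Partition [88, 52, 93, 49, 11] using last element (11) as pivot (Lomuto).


Pivot: 11
Place pivot at 0: [11, 52, 93, 49, 88]

Partitioned: [11, 52, 93, 49, 88]


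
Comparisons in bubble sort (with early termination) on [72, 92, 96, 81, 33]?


Algorithm: bubble sort (with early termination)
Input: [72, 92, 96, 81, 33]
Sorted: [33, 72, 81, 92, 96]

10


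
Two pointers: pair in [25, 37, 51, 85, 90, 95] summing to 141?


lo=0(25)+hi=5(95)=120
lo=1(37)+hi=5(95)=132
lo=2(51)+hi=5(95)=146
lo=2(51)+hi=4(90)=141

Yes: 51+90=141


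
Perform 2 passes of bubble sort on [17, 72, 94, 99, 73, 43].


Initial: [17, 72, 94, 99, 73, 43]
Pass 1: [17, 72, 94, 73, 43, 99] (2 swaps)
Pass 2: [17, 72, 73, 43, 94, 99] (2 swaps)

After 2 passes: [17, 72, 73, 43, 94, 99]


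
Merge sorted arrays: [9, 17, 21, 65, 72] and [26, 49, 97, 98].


Take 9 from A
Take 17 from A
Take 21 from A
Take 26 from B
Take 49 from B
Take 65 from A
Take 72 from A

Merged: [9, 17, 21, 26, 49, 65, 72, 97, 98]


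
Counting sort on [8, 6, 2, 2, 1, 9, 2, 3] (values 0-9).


Input: [8, 6, 2, 2, 1, 9, 2, 3]
Counts: [0, 1, 3, 1, 0, 0, 1, 0, 1, 1]

Sorted: [1, 2, 2, 2, 3, 6, 8, 9]


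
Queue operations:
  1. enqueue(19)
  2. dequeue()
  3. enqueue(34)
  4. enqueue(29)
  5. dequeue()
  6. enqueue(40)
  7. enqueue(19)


enqueue(19) -> [19]
dequeue()->19, []
enqueue(34) -> [34]
enqueue(29) -> [34, 29]
dequeue()->34, [29]
enqueue(40) -> [29, 40]
enqueue(19) -> [29, 40, 19]

Final queue: [29, 40, 19]


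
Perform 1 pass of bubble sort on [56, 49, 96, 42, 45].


Initial: [56, 49, 96, 42, 45]
Pass 1: [49, 56, 42, 45, 96] (3 swaps)

After 1 pass: [49, 56, 42, 45, 96]


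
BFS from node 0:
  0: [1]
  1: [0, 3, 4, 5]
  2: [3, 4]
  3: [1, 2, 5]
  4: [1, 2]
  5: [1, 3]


Visit 0, enqueue [1]
Visit 1, enqueue [3, 4, 5]
Visit 3, enqueue [2]
Visit 4, enqueue []
Visit 5, enqueue []
Visit 2, enqueue []

BFS order: [0, 1, 3, 4, 5, 2]


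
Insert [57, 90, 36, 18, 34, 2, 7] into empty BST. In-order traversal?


Insert 57: root
Insert 90: R from 57
Insert 36: L from 57
Insert 18: L from 57 -> L from 36
Insert 34: L from 57 -> L from 36 -> R from 18
Insert 2: L from 57 -> L from 36 -> L from 18
Insert 7: L from 57 -> L from 36 -> L from 18 -> R from 2

In-order: [2, 7, 18, 34, 36, 57, 90]


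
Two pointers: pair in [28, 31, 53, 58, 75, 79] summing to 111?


lo=0(28)+hi=5(79)=107
lo=1(31)+hi=5(79)=110
lo=2(53)+hi=5(79)=132
lo=2(53)+hi=4(75)=128
lo=2(53)+hi=3(58)=111

Yes: 53+58=111


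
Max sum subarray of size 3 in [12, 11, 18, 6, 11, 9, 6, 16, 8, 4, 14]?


[0:3]: 41
[1:4]: 35
[2:5]: 35
[3:6]: 26
[4:7]: 26
[5:8]: 31
[6:9]: 30
[7:10]: 28
[8:11]: 26

Max: 41 at [0:3]


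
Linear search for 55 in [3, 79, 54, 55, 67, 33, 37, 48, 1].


i=0: 3!=55
i=1: 79!=55
i=2: 54!=55
i=3: 55==55 found!

Found at 3, 4 comps


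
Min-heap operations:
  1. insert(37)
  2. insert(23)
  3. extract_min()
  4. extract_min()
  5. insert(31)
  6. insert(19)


insert(37) -> [37]
insert(23) -> [23, 37]
extract_min()->23, [37]
extract_min()->37, []
insert(31) -> [31]
insert(19) -> [19, 31]

Final heap: [19, 31]


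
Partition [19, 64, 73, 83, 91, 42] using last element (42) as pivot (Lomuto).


Pivot: 42
  19 <= 42: advance i (no swap)
Place pivot at 1: [19, 42, 73, 83, 91, 64]

Partitioned: [19, 42, 73, 83, 91, 64]


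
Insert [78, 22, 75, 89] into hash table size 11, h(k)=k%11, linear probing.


Insert 78: h=1 -> slot 1
Insert 22: h=0 -> slot 0
Insert 75: h=9 -> slot 9
Insert 89: h=1, 1 probes -> slot 2

Table: [22, 78, 89, None, None, None, None, None, None, 75, None]


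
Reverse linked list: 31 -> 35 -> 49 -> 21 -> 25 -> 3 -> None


Step 1: curr=31, set curr.next=prev(None) | reversed so far: 31
Step 2: curr=35, set curr.next=prev(31) | reversed so far: 35 -> 31
Step 3: curr=49, set curr.next=prev(35) | reversed so far: 49 -> 35 -> 31
Step 4: curr=21, set curr.next=prev(49) | reversed so far: 21 -> 49 -> 35 -> 31
Step 5: curr=25, set curr.next=prev(21) | reversed so far: 25 -> 21 -> 49 -> 35 -> 31
Step 6: curr=3, set curr.next=prev(25) | reversed so far: 3 -> 25 -> 21 -> 49 -> 35 -> 31

3 -> 25 -> 21 -> 49 -> 35 -> 31 -> None


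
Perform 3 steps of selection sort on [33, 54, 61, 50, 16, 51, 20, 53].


Initial: [33, 54, 61, 50, 16, 51, 20, 53]
Step 1: min=16 at 4
  Swap: [16, 54, 61, 50, 33, 51, 20, 53]
Step 2: min=20 at 6
  Swap: [16, 20, 61, 50, 33, 51, 54, 53]
Step 3: min=33 at 4
  Swap: [16, 20, 33, 50, 61, 51, 54, 53]

After 3 steps: [16, 20, 33, 50, 61, 51, 54, 53]


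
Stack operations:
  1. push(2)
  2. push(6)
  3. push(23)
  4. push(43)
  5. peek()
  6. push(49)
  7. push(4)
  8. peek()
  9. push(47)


push(2) -> [2]
push(6) -> [2, 6]
push(23) -> [2, 6, 23]
push(43) -> [2, 6, 23, 43]
peek()->43
push(49) -> [2, 6, 23, 43, 49]
push(4) -> [2, 6, 23, 43, 49, 4]
peek()->4
push(47) -> [2, 6, 23, 43, 49, 4, 47]

Final stack: [2, 6, 23, 43, 49, 4, 47]


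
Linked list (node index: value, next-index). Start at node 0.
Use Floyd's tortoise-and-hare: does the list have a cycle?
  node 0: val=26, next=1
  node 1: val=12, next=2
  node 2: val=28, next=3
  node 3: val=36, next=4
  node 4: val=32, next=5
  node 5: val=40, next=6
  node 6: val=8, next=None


Floyd's tortoise (slow, +1) and hare (fast, +2):
  init: slow=0, fast=0
  step 1: slow=1, fast=2
  step 2: slow=2, fast=4
  step 3: slow=3, fast=6
  step 4: fast -> None, no cycle

Cycle: no


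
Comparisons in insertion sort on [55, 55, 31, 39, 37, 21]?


Algorithm: insertion sort
Input: [55, 55, 31, 39, 37, 21]
Sorted: [21, 31, 37, 39, 55, 55]

15


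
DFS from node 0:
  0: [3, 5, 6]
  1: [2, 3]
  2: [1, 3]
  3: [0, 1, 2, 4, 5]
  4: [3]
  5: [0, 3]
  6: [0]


Visit 0, push [6, 5, 3]
Visit 3, push [5, 4, 2, 1]
Visit 1, push [2]
Visit 2, push []
Visit 4, push []
Visit 5, push []
Visit 6, push []

DFS order: [0, 3, 1, 2, 4, 5, 6]


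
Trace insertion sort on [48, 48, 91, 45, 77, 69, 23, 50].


Initial: [48, 48, 91, 45, 77, 69, 23, 50]
Insert 48: [48, 48, 91, 45, 77, 69, 23, 50]
Insert 91: [48, 48, 91, 45, 77, 69, 23, 50]
Insert 45: [45, 48, 48, 91, 77, 69, 23, 50]
Insert 77: [45, 48, 48, 77, 91, 69, 23, 50]
Insert 69: [45, 48, 48, 69, 77, 91, 23, 50]
Insert 23: [23, 45, 48, 48, 69, 77, 91, 50]
Insert 50: [23, 45, 48, 48, 50, 69, 77, 91]

Sorted: [23, 45, 48, 48, 50, 69, 77, 91]


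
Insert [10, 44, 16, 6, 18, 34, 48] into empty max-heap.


Insert 10: [10]
Insert 44: [44, 10]
Insert 16: [44, 10, 16]
Insert 6: [44, 10, 16, 6]
Insert 18: [44, 18, 16, 6, 10]
Insert 34: [44, 18, 34, 6, 10, 16]
Insert 48: [48, 18, 44, 6, 10, 16, 34]

Final heap: [48, 18, 44, 6, 10, 16, 34]


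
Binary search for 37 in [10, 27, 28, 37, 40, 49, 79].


Step 1: lo=0, hi=6, mid=3, val=37

Found at index 3


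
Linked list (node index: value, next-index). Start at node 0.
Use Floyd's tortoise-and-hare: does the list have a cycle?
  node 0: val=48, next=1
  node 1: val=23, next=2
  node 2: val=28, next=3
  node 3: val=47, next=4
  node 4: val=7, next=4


Floyd's tortoise (slow, +1) and hare (fast, +2):
  init: slow=0, fast=0
  step 1: slow=1, fast=2
  step 2: slow=2, fast=4
  step 3: slow=3, fast=4
  step 4: slow=4, fast=4
  slow == fast at node 4: cycle detected

Cycle: yes


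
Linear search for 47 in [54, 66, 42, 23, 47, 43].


i=0: 54!=47
i=1: 66!=47
i=2: 42!=47
i=3: 23!=47
i=4: 47==47 found!

Found at 4, 5 comps


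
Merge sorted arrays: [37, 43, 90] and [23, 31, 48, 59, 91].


Take 23 from B
Take 31 from B
Take 37 from A
Take 43 from A
Take 48 from B
Take 59 from B
Take 90 from A

Merged: [23, 31, 37, 43, 48, 59, 90, 91]


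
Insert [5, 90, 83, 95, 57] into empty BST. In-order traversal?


Insert 5: root
Insert 90: R from 5
Insert 83: R from 5 -> L from 90
Insert 95: R from 5 -> R from 90
Insert 57: R from 5 -> L from 90 -> L from 83

In-order: [5, 57, 83, 90, 95]


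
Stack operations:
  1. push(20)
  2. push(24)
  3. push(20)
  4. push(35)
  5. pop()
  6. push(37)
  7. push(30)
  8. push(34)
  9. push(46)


push(20) -> [20]
push(24) -> [20, 24]
push(20) -> [20, 24, 20]
push(35) -> [20, 24, 20, 35]
pop()->35, [20, 24, 20]
push(37) -> [20, 24, 20, 37]
push(30) -> [20, 24, 20, 37, 30]
push(34) -> [20, 24, 20, 37, 30, 34]
push(46) -> [20, 24, 20, 37, 30, 34, 46]

Final stack: [20, 24, 20, 37, 30, 34, 46]


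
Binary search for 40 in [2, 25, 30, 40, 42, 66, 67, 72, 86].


Step 1: lo=0, hi=8, mid=4, val=42
Step 2: lo=0, hi=3, mid=1, val=25
Step 3: lo=2, hi=3, mid=2, val=30
Step 4: lo=3, hi=3, mid=3, val=40

Found at index 3


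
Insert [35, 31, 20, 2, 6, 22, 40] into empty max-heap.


Insert 35: [35]
Insert 31: [35, 31]
Insert 20: [35, 31, 20]
Insert 2: [35, 31, 20, 2]
Insert 6: [35, 31, 20, 2, 6]
Insert 22: [35, 31, 22, 2, 6, 20]
Insert 40: [40, 31, 35, 2, 6, 20, 22]

Final heap: [40, 31, 35, 2, 6, 20, 22]


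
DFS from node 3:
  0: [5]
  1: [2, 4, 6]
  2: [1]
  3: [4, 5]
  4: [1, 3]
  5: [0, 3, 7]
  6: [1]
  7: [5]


Visit 3, push [5, 4]
Visit 4, push [1]
Visit 1, push [6, 2]
Visit 2, push []
Visit 6, push []
Visit 5, push [7, 0]
Visit 0, push []
Visit 7, push []

DFS order: [3, 4, 1, 2, 6, 5, 0, 7]


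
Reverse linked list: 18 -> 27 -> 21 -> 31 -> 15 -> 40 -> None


Step 1: curr=18, set curr.next=prev(None) | reversed so far: 18
Step 2: curr=27, set curr.next=prev(18) | reversed so far: 27 -> 18
Step 3: curr=21, set curr.next=prev(27) | reversed so far: 21 -> 27 -> 18
Step 4: curr=31, set curr.next=prev(21) | reversed so far: 31 -> 21 -> 27 -> 18
Step 5: curr=15, set curr.next=prev(31) | reversed so far: 15 -> 31 -> 21 -> 27 -> 18
Step 6: curr=40, set curr.next=prev(15) | reversed so far: 40 -> 15 -> 31 -> 21 -> 27 -> 18

40 -> 15 -> 31 -> 21 -> 27 -> 18 -> None


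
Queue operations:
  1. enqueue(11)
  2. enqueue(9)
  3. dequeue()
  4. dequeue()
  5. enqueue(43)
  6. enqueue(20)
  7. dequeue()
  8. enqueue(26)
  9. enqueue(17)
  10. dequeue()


enqueue(11) -> [11]
enqueue(9) -> [11, 9]
dequeue()->11, [9]
dequeue()->9, []
enqueue(43) -> [43]
enqueue(20) -> [43, 20]
dequeue()->43, [20]
enqueue(26) -> [20, 26]
enqueue(17) -> [20, 26, 17]
dequeue()->20, [26, 17]

Final queue: [26, 17]


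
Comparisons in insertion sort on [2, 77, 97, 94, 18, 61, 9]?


Algorithm: insertion sort
Input: [2, 77, 97, 94, 18, 61, 9]
Sorted: [2, 9, 18, 61, 77, 94, 97]

18


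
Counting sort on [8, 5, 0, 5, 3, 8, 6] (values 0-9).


Input: [8, 5, 0, 5, 3, 8, 6]
Counts: [1, 0, 0, 1, 0, 2, 1, 0, 2, 0]

Sorted: [0, 3, 5, 5, 6, 8, 8]


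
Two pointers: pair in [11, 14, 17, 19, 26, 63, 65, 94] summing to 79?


lo=0(11)+hi=7(94)=105
lo=0(11)+hi=6(65)=76
lo=1(14)+hi=6(65)=79

Yes: 14+65=79


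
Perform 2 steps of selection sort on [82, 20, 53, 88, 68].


Initial: [82, 20, 53, 88, 68]
Step 1: min=20 at 1
  Swap: [20, 82, 53, 88, 68]
Step 2: min=53 at 2
  Swap: [20, 53, 82, 88, 68]

After 2 steps: [20, 53, 82, 88, 68]


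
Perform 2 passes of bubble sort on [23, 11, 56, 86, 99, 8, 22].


Initial: [23, 11, 56, 86, 99, 8, 22]
Pass 1: [11, 23, 56, 86, 8, 22, 99] (3 swaps)
Pass 2: [11, 23, 56, 8, 22, 86, 99] (2 swaps)

After 2 passes: [11, 23, 56, 8, 22, 86, 99]


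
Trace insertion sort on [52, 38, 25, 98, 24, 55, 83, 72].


Initial: [52, 38, 25, 98, 24, 55, 83, 72]
Insert 38: [38, 52, 25, 98, 24, 55, 83, 72]
Insert 25: [25, 38, 52, 98, 24, 55, 83, 72]
Insert 98: [25, 38, 52, 98, 24, 55, 83, 72]
Insert 24: [24, 25, 38, 52, 98, 55, 83, 72]
Insert 55: [24, 25, 38, 52, 55, 98, 83, 72]
Insert 83: [24, 25, 38, 52, 55, 83, 98, 72]
Insert 72: [24, 25, 38, 52, 55, 72, 83, 98]

Sorted: [24, 25, 38, 52, 55, 72, 83, 98]


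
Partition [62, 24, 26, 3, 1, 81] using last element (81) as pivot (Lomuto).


Pivot: 81
  62 <= 81: advance i (no swap)
  24 <= 81: advance i (no swap)
  26 <= 81: advance i (no swap)
  3 <= 81: advance i (no swap)
  1 <= 81: advance i (no swap)
Place pivot at 5: [62, 24, 26, 3, 1, 81]

Partitioned: [62, 24, 26, 3, 1, 81]


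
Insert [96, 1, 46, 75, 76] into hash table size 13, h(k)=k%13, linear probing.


Insert 96: h=5 -> slot 5
Insert 1: h=1 -> slot 1
Insert 46: h=7 -> slot 7
Insert 75: h=10 -> slot 10
Insert 76: h=11 -> slot 11

Table: [None, 1, None, None, None, 96, None, 46, None, None, 75, 76, None]


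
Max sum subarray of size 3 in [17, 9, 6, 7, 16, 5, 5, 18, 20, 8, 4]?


[0:3]: 32
[1:4]: 22
[2:5]: 29
[3:6]: 28
[4:7]: 26
[5:8]: 28
[6:9]: 43
[7:10]: 46
[8:11]: 32

Max: 46 at [7:10]


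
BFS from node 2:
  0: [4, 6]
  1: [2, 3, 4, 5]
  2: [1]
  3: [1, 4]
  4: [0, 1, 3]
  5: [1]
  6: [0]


Visit 2, enqueue [1]
Visit 1, enqueue [3, 4, 5]
Visit 3, enqueue []
Visit 4, enqueue [0]
Visit 5, enqueue []
Visit 0, enqueue [6]
Visit 6, enqueue []

BFS order: [2, 1, 3, 4, 5, 0, 6]


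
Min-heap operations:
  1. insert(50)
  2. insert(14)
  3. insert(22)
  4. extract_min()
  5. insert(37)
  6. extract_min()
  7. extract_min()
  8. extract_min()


insert(50) -> [50]
insert(14) -> [14, 50]
insert(22) -> [14, 50, 22]
extract_min()->14, [22, 50]
insert(37) -> [22, 50, 37]
extract_min()->22, [37, 50]
extract_min()->37, [50]
extract_min()->50, []

Final heap: []


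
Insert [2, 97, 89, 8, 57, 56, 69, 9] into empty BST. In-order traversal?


Insert 2: root
Insert 97: R from 2
Insert 89: R from 2 -> L from 97
Insert 8: R from 2 -> L from 97 -> L from 89
Insert 57: R from 2 -> L from 97 -> L from 89 -> R from 8
Insert 56: R from 2 -> L from 97 -> L from 89 -> R from 8 -> L from 57
Insert 69: R from 2 -> L from 97 -> L from 89 -> R from 8 -> R from 57
Insert 9: R from 2 -> L from 97 -> L from 89 -> R from 8 -> L from 57 -> L from 56

In-order: [2, 8, 9, 56, 57, 69, 89, 97]


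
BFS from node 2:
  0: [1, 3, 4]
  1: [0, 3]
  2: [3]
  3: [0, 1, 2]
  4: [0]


Visit 2, enqueue [3]
Visit 3, enqueue [0, 1]
Visit 0, enqueue [4]
Visit 1, enqueue []
Visit 4, enqueue []

BFS order: [2, 3, 0, 1, 4]


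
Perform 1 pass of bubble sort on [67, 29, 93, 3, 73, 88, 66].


Initial: [67, 29, 93, 3, 73, 88, 66]
Pass 1: [29, 67, 3, 73, 88, 66, 93] (5 swaps)

After 1 pass: [29, 67, 3, 73, 88, 66, 93]


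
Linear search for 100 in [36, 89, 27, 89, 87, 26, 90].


i=0: 36!=100
i=1: 89!=100
i=2: 27!=100
i=3: 89!=100
i=4: 87!=100
i=5: 26!=100
i=6: 90!=100

Not found, 7 comps


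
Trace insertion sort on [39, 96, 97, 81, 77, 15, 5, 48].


Initial: [39, 96, 97, 81, 77, 15, 5, 48]
Insert 96: [39, 96, 97, 81, 77, 15, 5, 48]
Insert 97: [39, 96, 97, 81, 77, 15, 5, 48]
Insert 81: [39, 81, 96, 97, 77, 15, 5, 48]
Insert 77: [39, 77, 81, 96, 97, 15, 5, 48]
Insert 15: [15, 39, 77, 81, 96, 97, 5, 48]
Insert 5: [5, 15, 39, 77, 81, 96, 97, 48]
Insert 48: [5, 15, 39, 48, 77, 81, 96, 97]

Sorted: [5, 15, 39, 48, 77, 81, 96, 97]


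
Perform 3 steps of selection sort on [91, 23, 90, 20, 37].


Initial: [91, 23, 90, 20, 37]
Step 1: min=20 at 3
  Swap: [20, 23, 90, 91, 37]
Step 2: min=23 at 1
  Swap: [20, 23, 90, 91, 37]
Step 3: min=37 at 4
  Swap: [20, 23, 37, 91, 90]

After 3 steps: [20, 23, 37, 91, 90]


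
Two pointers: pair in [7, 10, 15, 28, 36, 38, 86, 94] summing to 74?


lo=0(7)+hi=7(94)=101
lo=0(7)+hi=6(86)=93
lo=0(7)+hi=5(38)=45
lo=1(10)+hi=5(38)=48
lo=2(15)+hi=5(38)=53
lo=3(28)+hi=5(38)=66
lo=4(36)+hi=5(38)=74

Yes: 36+38=74


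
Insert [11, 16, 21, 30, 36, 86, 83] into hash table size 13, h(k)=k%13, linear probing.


Insert 11: h=11 -> slot 11
Insert 16: h=3 -> slot 3
Insert 21: h=8 -> slot 8
Insert 30: h=4 -> slot 4
Insert 36: h=10 -> slot 10
Insert 86: h=8, 1 probes -> slot 9
Insert 83: h=5 -> slot 5

Table: [None, None, None, 16, 30, 83, None, None, 21, 86, 36, 11, None]


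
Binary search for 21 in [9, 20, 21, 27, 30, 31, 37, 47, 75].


Step 1: lo=0, hi=8, mid=4, val=30
Step 2: lo=0, hi=3, mid=1, val=20
Step 3: lo=2, hi=3, mid=2, val=21

Found at index 2


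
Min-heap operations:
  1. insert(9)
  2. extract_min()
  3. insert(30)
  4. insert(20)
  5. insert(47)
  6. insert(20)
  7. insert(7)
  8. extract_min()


insert(9) -> [9]
extract_min()->9, []
insert(30) -> [30]
insert(20) -> [20, 30]
insert(47) -> [20, 30, 47]
insert(20) -> [20, 20, 47, 30]
insert(7) -> [7, 20, 47, 30, 20]
extract_min()->7, [20, 20, 47, 30]

Final heap: [20, 20, 47, 30]


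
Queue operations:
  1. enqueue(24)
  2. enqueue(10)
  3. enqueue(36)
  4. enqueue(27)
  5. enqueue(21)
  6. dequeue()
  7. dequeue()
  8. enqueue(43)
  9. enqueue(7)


enqueue(24) -> [24]
enqueue(10) -> [24, 10]
enqueue(36) -> [24, 10, 36]
enqueue(27) -> [24, 10, 36, 27]
enqueue(21) -> [24, 10, 36, 27, 21]
dequeue()->24, [10, 36, 27, 21]
dequeue()->10, [36, 27, 21]
enqueue(43) -> [36, 27, 21, 43]
enqueue(7) -> [36, 27, 21, 43, 7]

Final queue: [36, 27, 21, 43, 7]


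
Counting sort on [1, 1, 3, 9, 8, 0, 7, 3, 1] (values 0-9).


Input: [1, 1, 3, 9, 8, 0, 7, 3, 1]
Counts: [1, 3, 0, 2, 0, 0, 0, 1, 1, 1]

Sorted: [0, 1, 1, 1, 3, 3, 7, 8, 9]


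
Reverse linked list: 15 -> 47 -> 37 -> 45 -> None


Step 1: curr=15, set curr.next=prev(None) | reversed so far: 15
Step 2: curr=47, set curr.next=prev(15) | reversed so far: 47 -> 15
Step 3: curr=37, set curr.next=prev(47) | reversed so far: 37 -> 47 -> 15
Step 4: curr=45, set curr.next=prev(37) | reversed so far: 45 -> 37 -> 47 -> 15

45 -> 37 -> 47 -> 15 -> None


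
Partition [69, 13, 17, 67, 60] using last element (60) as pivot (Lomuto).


Pivot: 60
  13 <= 60: swap -> [13, 69, 17, 67, 60]
  17 <= 60: swap -> [13, 17, 69, 67, 60]
Place pivot at 2: [13, 17, 60, 67, 69]

Partitioned: [13, 17, 60, 67, 69]


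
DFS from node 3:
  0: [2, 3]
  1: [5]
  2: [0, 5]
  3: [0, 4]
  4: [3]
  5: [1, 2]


Visit 3, push [4, 0]
Visit 0, push [2]
Visit 2, push [5]
Visit 5, push [1]
Visit 1, push []
Visit 4, push []

DFS order: [3, 0, 2, 5, 1, 4]


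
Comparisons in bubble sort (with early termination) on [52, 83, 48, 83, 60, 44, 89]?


Algorithm: bubble sort (with early termination)
Input: [52, 83, 48, 83, 60, 44, 89]
Sorted: [44, 48, 52, 60, 83, 83, 89]

21


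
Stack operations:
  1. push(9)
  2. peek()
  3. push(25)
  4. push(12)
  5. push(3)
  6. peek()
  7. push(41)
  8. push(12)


push(9) -> [9]
peek()->9
push(25) -> [9, 25]
push(12) -> [9, 25, 12]
push(3) -> [9, 25, 12, 3]
peek()->3
push(41) -> [9, 25, 12, 3, 41]
push(12) -> [9, 25, 12, 3, 41, 12]

Final stack: [9, 25, 12, 3, 41, 12]


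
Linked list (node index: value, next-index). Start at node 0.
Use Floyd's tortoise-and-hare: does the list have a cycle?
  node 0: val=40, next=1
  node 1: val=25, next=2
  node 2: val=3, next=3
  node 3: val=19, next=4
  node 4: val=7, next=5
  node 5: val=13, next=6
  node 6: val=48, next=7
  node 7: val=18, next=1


Floyd's tortoise (slow, +1) and hare (fast, +2):
  init: slow=0, fast=0
  step 1: slow=1, fast=2
  step 2: slow=2, fast=4
  step 3: slow=3, fast=6
  step 4: slow=4, fast=1
  step 5: slow=5, fast=3
  step 6: slow=6, fast=5
  step 7: slow=7, fast=7
  slow == fast at node 7: cycle detected

Cycle: yes


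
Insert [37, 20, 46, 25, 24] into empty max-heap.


Insert 37: [37]
Insert 20: [37, 20]
Insert 46: [46, 20, 37]
Insert 25: [46, 25, 37, 20]
Insert 24: [46, 25, 37, 20, 24]

Final heap: [46, 25, 37, 20, 24]


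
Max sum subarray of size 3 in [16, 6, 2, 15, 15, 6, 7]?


[0:3]: 24
[1:4]: 23
[2:5]: 32
[3:6]: 36
[4:7]: 28

Max: 36 at [3:6]


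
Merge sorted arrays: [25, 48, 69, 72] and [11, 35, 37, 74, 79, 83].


Take 11 from B
Take 25 from A
Take 35 from B
Take 37 from B
Take 48 from A
Take 69 from A
Take 72 from A

Merged: [11, 25, 35, 37, 48, 69, 72, 74, 79, 83]


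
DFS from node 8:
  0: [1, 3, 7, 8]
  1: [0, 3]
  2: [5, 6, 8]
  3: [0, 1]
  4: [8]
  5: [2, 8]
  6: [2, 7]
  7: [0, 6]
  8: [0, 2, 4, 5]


Visit 8, push [5, 4, 2, 0]
Visit 0, push [7, 3, 1]
Visit 1, push [3]
Visit 3, push []
Visit 7, push [6]
Visit 6, push [2]
Visit 2, push [5]
Visit 5, push []
Visit 4, push []

DFS order: [8, 0, 1, 3, 7, 6, 2, 5, 4]


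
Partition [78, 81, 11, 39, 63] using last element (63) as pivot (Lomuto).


Pivot: 63
  11 <= 63: swap -> [11, 81, 78, 39, 63]
  39 <= 63: swap -> [11, 39, 78, 81, 63]
Place pivot at 2: [11, 39, 63, 81, 78]

Partitioned: [11, 39, 63, 81, 78]


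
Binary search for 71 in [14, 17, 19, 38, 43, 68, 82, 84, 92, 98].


Step 1: lo=0, hi=9, mid=4, val=43
Step 2: lo=5, hi=9, mid=7, val=84
Step 3: lo=5, hi=6, mid=5, val=68
Step 4: lo=6, hi=6, mid=6, val=82

Not found


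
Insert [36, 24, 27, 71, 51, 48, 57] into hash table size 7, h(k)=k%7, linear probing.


Insert 36: h=1 -> slot 1
Insert 24: h=3 -> slot 3
Insert 27: h=6 -> slot 6
Insert 71: h=1, 1 probes -> slot 2
Insert 51: h=2, 2 probes -> slot 4
Insert 48: h=6, 1 probes -> slot 0
Insert 57: h=1, 4 probes -> slot 5

Table: [48, 36, 71, 24, 51, 57, 27]


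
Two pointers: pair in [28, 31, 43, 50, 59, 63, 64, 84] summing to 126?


lo=0(28)+hi=7(84)=112
lo=1(31)+hi=7(84)=115
lo=2(43)+hi=7(84)=127
lo=2(43)+hi=6(64)=107
lo=3(50)+hi=6(64)=114
lo=4(59)+hi=6(64)=123
lo=5(63)+hi=6(64)=127

No pair found


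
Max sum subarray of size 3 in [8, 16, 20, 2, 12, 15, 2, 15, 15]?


[0:3]: 44
[1:4]: 38
[2:5]: 34
[3:6]: 29
[4:7]: 29
[5:8]: 32
[6:9]: 32

Max: 44 at [0:3]


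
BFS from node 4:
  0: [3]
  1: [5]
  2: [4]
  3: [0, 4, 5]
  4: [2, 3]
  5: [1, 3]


Visit 4, enqueue [2, 3]
Visit 2, enqueue []
Visit 3, enqueue [0, 5]
Visit 0, enqueue []
Visit 5, enqueue [1]
Visit 1, enqueue []

BFS order: [4, 2, 3, 0, 5, 1]


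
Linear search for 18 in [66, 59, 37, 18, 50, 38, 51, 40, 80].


i=0: 66!=18
i=1: 59!=18
i=2: 37!=18
i=3: 18==18 found!

Found at 3, 4 comps


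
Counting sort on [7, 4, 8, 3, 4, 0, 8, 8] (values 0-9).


Input: [7, 4, 8, 3, 4, 0, 8, 8]
Counts: [1, 0, 0, 1, 2, 0, 0, 1, 3, 0]

Sorted: [0, 3, 4, 4, 7, 8, 8, 8]


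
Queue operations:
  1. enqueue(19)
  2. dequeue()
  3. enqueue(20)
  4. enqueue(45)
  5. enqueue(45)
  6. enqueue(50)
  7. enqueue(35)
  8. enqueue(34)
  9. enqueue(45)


enqueue(19) -> [19]
dequeue()->19, []
enqueue(20) -> [20]
enqueue(45) -> [20, 45]
enqueue(45) -> [20, 45, 45]
enqueue(50) -> [20, 45, 45, 50]
enqueue(35) -> [20, 45, 45, 50, 35]
enqueue(34) -> [20, 45, 45, 50, 35, 34]
enqueue(45) -> [20, 45, 45, 50, 35, 34, 45]

Final queue: [20, 45, 45, 50, 35, 34, 45]


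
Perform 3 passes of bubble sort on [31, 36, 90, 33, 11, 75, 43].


Initial: [31, 36, 90, 33, 11, 75, 43]
Pass 1: [31, 36, 33, 11, 75, 43, 90] (4 swaps)
Pass 2: [31, 33, 11, 36, 43, 75, 90] (3 swaps)
Pass 3: [31, 11, 33, 36, 43, 75, 90] (1 swaps)

After 3 passes: [31, 11, 33, 36, 43, 75, 90]


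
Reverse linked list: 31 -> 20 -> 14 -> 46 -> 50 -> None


Step 1: curr=31, set curr.next=prev(None) | reversed so far: 31
Step 2: curr=20, set curr.next=prev(31) | reversed so far: 20 -> 31
Step 3: curr=14, set curr.next=prev(20) | reversed so far: 14 -> 20 -> 31
Step 4: curr=46, set curr.next=prev(14) | reversed so far: 46 -> 14 -> 20 -> 31
Step 5: curr=50, set curr.next=prev(46) | reversed so far: 50 -> 46 -> 14 -> 20 -> 31

50 -> 46 -> 14 -> 20 -> 31 -> None


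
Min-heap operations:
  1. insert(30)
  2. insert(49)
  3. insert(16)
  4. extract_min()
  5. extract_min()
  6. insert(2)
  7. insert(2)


insert(30) -> [30]
insert(49) -> [30, 49]
insert(16) -> [16, 49, 30]
extract_min()->16, [30, 49]
extract_min()->30, [49]
insert(2) -> [2, 49]
insert(2) -> [2, 49, 2]

Final heap: [2, 49, 2]


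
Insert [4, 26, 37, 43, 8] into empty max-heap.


Insert 4: [4]
Insert 26: [26, 4]
Insert 37: [37, 4, 26]
Insert 43: [43, 37, 26, 4]
Insert 8: [43, 37, 26, 4, 8]

Final heap: [43, 37, 26, 4, 8]


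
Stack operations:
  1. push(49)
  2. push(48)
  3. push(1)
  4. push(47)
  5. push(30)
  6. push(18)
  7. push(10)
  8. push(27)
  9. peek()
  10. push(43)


push(49) -> [49]
push(48) -> [49, 48]
push(1) -> [49, 48, 1]
push(47) -> [49, 48, 1, 47]
push(30) -> [49, 48, 1, 47, 30]
push(18) -> [49, 48, 1, 47, 30, 18]
push(10) -> [49, 48, 1, 47, 30, 18, 10]
push(27) -> [49, 48, 1, 47, 30, 18, 10, 27]
peek()->27
push(43) -> [49, 48, 1, 47, 30, 18, 10, 27, 43]

Final stack: [49, 48, 1, 47, 30, 18, 10, 27, 43]


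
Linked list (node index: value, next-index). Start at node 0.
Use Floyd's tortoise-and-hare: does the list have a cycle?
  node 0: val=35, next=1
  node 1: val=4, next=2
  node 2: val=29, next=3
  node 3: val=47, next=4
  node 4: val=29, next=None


Floyd's tortoise (slow, +1) and hare (fast, +2):
  init: slow=0, fast=0
  step 1: slow=1, fast=2
  step 2: slow=2, fast=4
  step 3: fast -> None, no cycle

Cycle: no


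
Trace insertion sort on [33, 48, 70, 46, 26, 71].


Initial: [33, 48, 70, 46, 26, 71]
Insert 48: [33, 48, 70, 46, 26, 71]
Insert 70: [33, 48, 70, 46, 26, 71]
Insert 46: [33, 46, 48, 70, 26, 71]
Insert 26: [26, 33, 46, 48, 70, 71]
Insert 71: [26, 33, 46, 48, 70, 71]

Sorted: [26, 33, 46, 48, 70, 71]


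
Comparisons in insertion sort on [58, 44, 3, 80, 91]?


Algorithm: insertion sort
Input: [58, 44, 3, 80, 91]
Sorted: [3, 44, 58, 80, 91]

5


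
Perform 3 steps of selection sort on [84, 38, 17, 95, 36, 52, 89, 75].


Initial: [84, 38, 17, 95, 36, 52, 89, 75]
Step 1: min=17 at 2
  Swap: [17, 38, 84, 95, 36, 52, 89, 75]
Step 2: min=36 at 4
  Swap: [17, 36, 84, 95, 38, 52, 89, 75]
Step 3: min=38 at 4
  Swap: [17, 36, 38, 95, 84, 52, 89, 75]

After 3 steps: [17, 36, 38, 95, 84, 52, 89, 75]


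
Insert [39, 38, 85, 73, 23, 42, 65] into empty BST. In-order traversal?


Insert 39: root
Insert 38: L from 39
Insert 85: R from 39
Insert 73: R from 39 -> L from 85
Insert 23: L from 39 -> L from 38
Insert 42: R from 39 -> L from 85 -> L from 73
Insert 65: R from 39 -> L from 85 -> L from 73 -> R from 42

In-order: [23, 38, 39, 42, 65, 73, 85]


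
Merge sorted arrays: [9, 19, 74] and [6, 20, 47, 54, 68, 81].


Take 6 from B
Take 9 from A
Take 19 from A
Take 20 from B
Take 47 from B
Take 54 from B
Take 68 from B
Take 74 from A

Merged: [6, 9, 19, 20, 47, 54, 68, 74, 81]


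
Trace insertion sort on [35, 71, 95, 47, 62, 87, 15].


Initial: [35, 71, 95, 47, 62, 87, 15]
Insert 71: [35, 71, 95, 47, 62, 87, 15]
Insert 95: [35, 71, 95, 47, 62, 87, 15]
Insert 47: [35, 47, 71, 95, 62, 87, 15]
Insert 62: [35, 47, 62, 71, 95, 87, 15]
Insert 87: [35, 47, 62, 71, 87, 95, 15]
Insert 15: [15, 35, 47, 62, 71, 87, 95]

Sorted: [15, 35, 47, 62, 71, 87, 95]


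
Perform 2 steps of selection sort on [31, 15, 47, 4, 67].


Initial: [31, 15, 47, 4, 67]
Step 1: min=4 at 3
  Swap: [4, 15, 47, 31, 67]
Step 2: min=15 at 1
  Swap: [4, 15, 47, 31, 67]

After 2 steps: [4, 15, 47, 31, 67]


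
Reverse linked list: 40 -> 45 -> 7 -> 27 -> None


Step 1: curr=40, set curr.next=prev(None) | reversed so far: 40
Step 2: curr=45, set curr.next=prev(40) | reversed so far: 45 -> 40
Step 3: curr=7, set curr.next=prev(45) | reversed so far: 7 -> 45 -> 40
Step 4: curr=27, set curr.next=prev(7) | reversed so far: 27 -> 7 -> 45 -> 40

27 -> 7 -> 45 -> 40 -> None


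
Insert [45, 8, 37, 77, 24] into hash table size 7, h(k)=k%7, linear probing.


Insert 45: h=3 -> slot 3
Insert 8: h=1 -> slot 1
Insert 37: h=2 -> slot 2
Insert 77: h=0 -> slot 0
Insert 24: h=3, 1 probes -> slot 4

Table: [77, 8, 37, 45, 24, None, None]


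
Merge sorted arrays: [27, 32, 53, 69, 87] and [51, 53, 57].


Take 27 from A
Take 32 from A
Take 51 from B
Take 53 from A
Take 53 from B
Take 57 from B

Merged: [27, 32, 51, 53, 53, 57, 69, 87]


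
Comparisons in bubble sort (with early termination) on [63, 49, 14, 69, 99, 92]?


Algorithm: bubble sort (with early termination)
Input: [63, 49, 14, 69, 99, 92]
Sorted: [14, 49, 63, 69, 92, 99]

12


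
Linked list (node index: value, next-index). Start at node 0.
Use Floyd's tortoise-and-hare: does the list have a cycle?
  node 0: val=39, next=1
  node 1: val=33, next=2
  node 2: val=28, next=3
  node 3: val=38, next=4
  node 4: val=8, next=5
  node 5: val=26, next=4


Floyd's tortoise (slow, +1) and hare (fast, +2):
  init: slow=0, fast=0
  step 1: slow=1, fast=2
  step 2: slow=2, fast=4
  step 3: slow=3, fast=4
  step 4: slow=4, fast=4
  slow == fast at node 4: cycle detected

Cycle: yes


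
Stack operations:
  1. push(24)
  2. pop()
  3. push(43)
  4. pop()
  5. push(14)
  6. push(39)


push(24) -> [24]
pop()->24, []
push(43) -> [43]
pop()->43, []
push(14) -> [14]
push(39) -> [14, 39]

Final stack: [14, 39]


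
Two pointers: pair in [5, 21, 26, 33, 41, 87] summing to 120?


lo=0(5)+hi=5(87)=92
lo=1(21)+hi=5(87)=108
lo=2(26)+hi=5(87)=113
lo=3(33)+hi=5(87)=120

Yes: 33+87=120


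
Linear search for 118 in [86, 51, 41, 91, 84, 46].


i=0: 86!=118
i=1: 51!=118
i=2: 41!=118
i=3: 91!=118
i=4: 84!=118
i=5: 46!=118

Not found, 6 comps


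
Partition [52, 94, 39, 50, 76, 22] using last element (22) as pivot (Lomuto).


Pivot: 22
Place pivot at 0: [22, 94, 39, 50, 76, 52]

Partitioned: [22, 94, 39, 50, 76, 52]


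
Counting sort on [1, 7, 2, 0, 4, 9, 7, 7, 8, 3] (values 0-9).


Input: [1, 7, 2, 0, 4, 9, 7, 7, 8, 3]
Counts: [1, 1, 1, 1, 1, 0, 0, 3, 1, 1]

Sorted: [0, 1, 2, 3, 4, 7, 7, 7, 8, 9]


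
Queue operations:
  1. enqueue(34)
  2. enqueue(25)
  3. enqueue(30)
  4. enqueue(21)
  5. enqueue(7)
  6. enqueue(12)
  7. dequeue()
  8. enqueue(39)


enqueue(34) -> [34]
enqueue(25) -> [34, 25]
enqueue(30) -> [34, 25, 30]
enqueue(21) -> [34, 25, 30, 21]
enqueue(7) -> [34, 25, 30, 21, 7]
enqueue(12) -> [34, 25, 30, 21, 7, 12]
dequeue()->34, [25, 30, 21, 7, 12]
enqueue(39) -> [25, 30, 21, 7, 12, 39]

Final queue: [25, 30, 21, 7, 12, 39]


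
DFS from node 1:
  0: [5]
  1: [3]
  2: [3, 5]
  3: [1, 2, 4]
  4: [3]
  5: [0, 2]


Visit 1, push [3]
Visit 3, push [4, 2]
Visit 2, push [5]
Visit 5, push [0]
Visit 0, push []
Visit 4, push []

DFS order: [1, 3, 2, 5, 0, 4]


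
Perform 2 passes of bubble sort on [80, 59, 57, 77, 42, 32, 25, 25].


Initial: [80, 59, 57, 77, 42, 32, 25, 25]
Pass 1: [59, 57, 77, 42, 32, 25, 25, 80] (7 swaps)
Pass 2: [57, 59, 42, 32, 25, 25, 77, 80] (5 swaps)

After 2 passes: [57, 59, 42, 32, 25, 25, 77, 80]


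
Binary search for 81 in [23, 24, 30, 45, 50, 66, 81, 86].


Step 1: lo=0, hi=7, mid=3, val=45
Step 2: lo=4, hi=7, mid=5, val=66
Step 3: lo=6, hi=7, mid=6, val=81

Found at index 6


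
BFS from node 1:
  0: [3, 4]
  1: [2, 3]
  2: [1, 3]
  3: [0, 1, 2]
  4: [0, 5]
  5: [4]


Visit 1, enqueue [2, 3]
Visit 2, enqueue []
Visit 3, enqueue [0]
Visit 0, enqueue [4]
Visit 4, enqueue [5]
Visit 5, enqueue []

BFS order: [1, 2, 3, 0, 4, 5]


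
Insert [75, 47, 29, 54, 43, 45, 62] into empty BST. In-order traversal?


Insert 75: root
Insert 47: L from 75
Insert 29: L from 75 -> L from 47
Insert 54: L from 75 -> R from 47
Insert 43: L from 75 -> L from 47 -> R from 29
Insert 45: L from 75 -> L from 47 -> R from 29 -> R from 43
Insert 62: L from 75 -> R from 47 -> R from 54

In-order: [29, 43, 45, 47, 54, 62, 75]


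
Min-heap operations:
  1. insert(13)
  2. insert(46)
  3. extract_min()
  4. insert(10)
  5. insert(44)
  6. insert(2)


insert(13) -> [13]
insert(46) -> [13, 46]
extract_min()->13, [46]
insert(10) -> [10, 46]
insert(44) -> [10, 46, 44]
insert(2) -> [2, 10, 44, 46]

Final heap: [2, 10, 44, 46]


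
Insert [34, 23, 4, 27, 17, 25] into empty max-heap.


Insert 34: [34]
Insert 23: [34, 23]
Insert 4: [34, 23, 4]
Insert 27: [34, 27, 4, 23]
Insert 17: [34, 27, 4, 23, 17]
Insert 25: [34, 27, 25, 23, 17, 4]

Final heap: [34, 27, 25, 23, 17, 4]


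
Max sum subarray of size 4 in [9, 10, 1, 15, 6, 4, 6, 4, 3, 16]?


[0:4]: 35
[1:5]: 32
[2:6]: 26
[3:7]: 31
[4:8]: 20
[5:9]: 17
[6:10]: 29

Max: 35 at [0:4]


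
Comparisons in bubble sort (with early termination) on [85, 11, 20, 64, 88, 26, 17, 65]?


Algorithm: bubble sort (with early termination)
Input: [85, 11, 20, 64, 88, 26, 17, 65]
Sorted: [11, 17, 20, 26, 64, 65, 85, 88]

27


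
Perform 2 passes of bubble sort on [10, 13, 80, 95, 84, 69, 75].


Initial: [10, 13, 80, 95, 84, 69, 75]
Pass 1: [10, 13, 80, 84, 69, 75, 95] (3 swaps)
Pass 2: [10, 13, 80, 69, 75, 84, 95] (2 swaps)

After 2 passes: [10, 13, 80, 69, 75, 84, 95]


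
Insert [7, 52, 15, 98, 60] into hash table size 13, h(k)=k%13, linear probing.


Insert 7: h=7 -> slot 7
Insert 52: h=0 -> slot 0
Insert 15: h=2 -> slot 2
Insert 98: h=7, 1 probes -> slot 8
Insert 60: h=8, 1 probes -> slot 9

Table: [52, None, 15, None, None, None, None, 7, 98, 60, None, None, None]


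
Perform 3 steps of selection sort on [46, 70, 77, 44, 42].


Initial: [46, 70, 77, 44, 42]
Step 1: min=42 at 4
  Swap: [42, 70, 77, 44, 46]
Step 2: min=44 at 3
  Swap: [42, 44, 77, 70, 46]
Step 3: min=46 at 4
  Swap: [42, 44, 46, 70, 77]

After 3 steps: [42, 44, 46, 70, 77]


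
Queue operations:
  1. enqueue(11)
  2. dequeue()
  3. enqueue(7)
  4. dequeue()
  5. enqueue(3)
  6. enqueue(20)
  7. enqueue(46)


enqueue(11) -> [11]
dequeue()->11, []
enqueue(7) -> [7]
dequeue()->7, []
enqueue(3) -> [3]
enqueue(20) -> [3, 20]
enqueue(46) -> [3, 20, 46]

Final queue: [3, 20, 46]


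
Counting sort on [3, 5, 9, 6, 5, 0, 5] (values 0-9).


Input: [3, 5, 9, 6, 5, 0, 5]
Counts: [1, 0, 0, 1, 0, 3, 1, 0, 0, 1]

Sorted: [0, 3, 5, 5, 5, 6, 9]


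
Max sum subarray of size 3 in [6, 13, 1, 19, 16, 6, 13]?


[0:3]: 20
[1:4]: 33
[2:5]: 36
[3:6]: 41
[4:7]: 35

Max: 41 at [3:6]


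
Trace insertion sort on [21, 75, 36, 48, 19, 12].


Initial: [21, 75, 36, 48, 19, 12]
Insert 75: [21, 75, 36, 48, 19, 12]
Insert 36: [21, 36, 75, 48, 19, 12]
Insert 48: [21, 36, 48, 75, 19, 12]
Insert 19: [19, 21, 36, 48, 75, 12]
Insert 12: [12, 19, 21, 36, 48, 75]

Sorted: [12, 19, 21, 36, 48, 75]


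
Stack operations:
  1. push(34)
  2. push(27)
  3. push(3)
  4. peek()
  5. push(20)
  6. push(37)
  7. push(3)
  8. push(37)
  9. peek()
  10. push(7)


push(34) -> [34]
push(27) -> [34, 27]
push(3) -> [34, 27, 3]
peek()->3
push(20) -> [34, 27, 3, 20]
push(37) -> [34, 27, 3, 20, 37]
push(3) -> [34, 27, 3, 20, 37, 3]
push(37) -> [34, 27, 3, 20, 37, 3, 37]
peek()->37
push(7) -> [34, 27, 3, 20, 37, 3, 37, 7]

Final stack: [34, 27, 3, 20, 37, 3, 37, 7]


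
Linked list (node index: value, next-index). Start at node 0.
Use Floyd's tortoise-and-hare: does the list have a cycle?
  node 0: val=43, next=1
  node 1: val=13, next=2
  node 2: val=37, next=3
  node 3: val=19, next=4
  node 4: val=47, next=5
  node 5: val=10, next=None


Floyd's tortoise (slow, +1) and hare (fast, +2):
  init: slow=0, fast=0
  step 1: slow=1, fast=2
  step 2: slow=2, fast=4
  step 3: fast 4->5->None, no cycle

Cycle: no


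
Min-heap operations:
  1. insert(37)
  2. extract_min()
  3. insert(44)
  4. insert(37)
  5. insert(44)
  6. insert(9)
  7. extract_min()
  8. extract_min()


insert(37) -> [37]
extract_min()->37, []
insert(44) -> [44]
insert(37) -> [37, 44]
insert(44) -> [37, 44, 44]
insert(9) -> [9, 37, 44, 44]
extract_min()->9, [37, 44, 44]
extract_min()->37, [44, 44]

Final heap: [44, 44]


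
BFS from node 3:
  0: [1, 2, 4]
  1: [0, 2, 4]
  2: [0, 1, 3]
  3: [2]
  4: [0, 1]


Visit 3, enqueue [2]
Visit 2, enqueue [0, 1]
Visit 0, enqueue [4]
Visit 1, enqueue []
Visit 4, enqueue []

BFS order: [3, 2, 0, 1, 4]


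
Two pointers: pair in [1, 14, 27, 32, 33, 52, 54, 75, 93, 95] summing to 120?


lo=0(1)+hi=9(95)=96
lo=1(14)+hi=9(95)=109
lo=2(27)+hi=9(95)=122
lo=2(27)+hi=8(93)=120

Yes: 27+93=120


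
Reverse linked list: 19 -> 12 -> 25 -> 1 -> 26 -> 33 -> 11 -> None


Step 1: curr=19, set curr.next=prev(None) | reversed so far: 19
Step 2: curr=12, set curr.next=prev(19) | reversed so far: 12 -> 19
Step 3: curr=25, set curr.next=prev(12) | reversed so far: 25 -> 12 -> 19
Step 4: curr=1, set curr.next=prev(25) | reversed so far: 1 -> 25 -> 12 -> 19
Step 5: curr=26, set curr.next=prev(1) | reversed so far: 26 -> 1 -> 25 -> 12 -> 19
Step 6: curr=33, set curr.next=prev(26) | reversed so far: 33 -> 26 -> 1 -> 25 -> 12 -> 19
Step 7: curr=11, set curr.next=prev(33) | reversed so far: 11 -> 33 -> 26 -> 1 -> 25 -> 12 -> 19

11 -> 33 -> 26 -> 1 -> 25 -> 12 -> 19 -> None


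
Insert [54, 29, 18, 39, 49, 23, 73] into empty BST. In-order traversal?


Insert 54: root
Insert 29: L from 54
Insert 18: L from 54 -> L from 29
Insert 39: L from 54 -> R from 29
Insert 49: L from 54 -> R from 29 -> R from 39
Insert 23: L from 54 -> L from 29 -> R from 18
Insert 73: R from 54

In-order: [18, 23, 29, 39, 49, 54, 73]


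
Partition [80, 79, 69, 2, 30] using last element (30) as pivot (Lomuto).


Pivot: 30
  2 <= 30: swap -> [2, 79, 69, 80, 30]
Place pivot at 1: [2, 30, 69, 80, 79]

Partitioned: [2, 30, 69, 80, 79]


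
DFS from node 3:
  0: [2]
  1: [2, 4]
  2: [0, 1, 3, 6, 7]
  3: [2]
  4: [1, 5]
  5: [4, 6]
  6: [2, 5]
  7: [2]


Visit 3, push [2]
Visit 2, push [7, 6, 1, 0]
Visit 0, push []
Visit 1, push [4]
Visit 4, push [5]
Visit 5, push [6]
Visit 6, push []
Visit 7, push []

DFS order: [3, 2, 0, 1, 4, 5, 6, 7]


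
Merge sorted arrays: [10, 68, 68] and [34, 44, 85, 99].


Take 10 from A
Take 34 from B
Take 44 from B
Take 68 from A
Take 68 from A

Merged: [10, 34, 44, 68, 68, 85, 99]


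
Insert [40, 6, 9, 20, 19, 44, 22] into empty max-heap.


Insert 40: [40]
Insert 6: [40, 6]
Insert 9: [40, 6, 9]
Insert 20: [40, 20, 9, 6]
Insert 19: [40, 20, 9, 6, 19]
Insert 44: [44, 20, 40, 6, 19, 9]
Insert 22: [44, 20, 40, 6, 19, 9, 22]

Final heap: [44, 20, 40, 6, 19, 9, 22]


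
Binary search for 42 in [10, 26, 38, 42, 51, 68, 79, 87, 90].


Step 1: lo=0, hi=8, mid=4, val=51
Step 2: lo=0, hi=3, mid=1, val=26
Step 3: lo=2, hi=3, mid=2, val=38
Step 4: lo=3, hi=3, mid=3, val=42

Found at index 3


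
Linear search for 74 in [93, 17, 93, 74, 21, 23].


i=0: 93!=74
i=1: 17!=74
i=2: 93!=74
i=3: 74==74 found!

Found at 3, 4 comps


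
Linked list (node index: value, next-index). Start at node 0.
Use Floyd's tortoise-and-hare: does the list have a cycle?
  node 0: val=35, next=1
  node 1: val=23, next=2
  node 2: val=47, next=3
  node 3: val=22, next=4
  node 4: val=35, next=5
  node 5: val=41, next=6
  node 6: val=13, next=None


Floyd's tortoise (slow, +1) and hare (fast, +2):
  init: slow=0, fast=0
  step 1: slow=1, fast=2
  step 2: slow=2, fast=4
  step 3: slow=3, fast=6
  step 4: fast -> None, no cycle

Cycle: no
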